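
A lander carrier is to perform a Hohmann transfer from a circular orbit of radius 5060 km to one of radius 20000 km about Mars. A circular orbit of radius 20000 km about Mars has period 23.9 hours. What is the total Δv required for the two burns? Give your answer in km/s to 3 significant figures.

Δv = 1.30 km/s

From Kepler's third law T² = 4π²r³/μ at r = 20000 km, T = 23.9 hours = 23.9 × 3600 s = 86040 s: μ = 4π²r³/T² = 42662.8 km³/s².
Semi-major axis of the transfer orbit: a_t = (5060 + 20000)/2 = 12530 km.
At r₁ the circular-orbit speed is v₁ = √(μ/r₁) = 2.9037 km/s.
On the transfer ellipse at r₁, v² = μ(2/r − 1/a) gives v_p = √[μ(2/r₁ − 1/a_t)] = 3.6685 km/s.
First burn Δv₁ = |v_p − v₁| = 0.7648 km/s.
Circular speed at r₂: v₂ = √(μ/r₂) = 1.4605 km/s.
Transfer-orbit speed at r₂: v_a = √[μ(2/r₂ − 1/a_t)] = 0.92813 km/s.
Second burn Δv₂ = |v₂ − v_a| = 0.5324 km/s.
Total Δv = Δv₁ + Δv₂ = 1.297 km/s.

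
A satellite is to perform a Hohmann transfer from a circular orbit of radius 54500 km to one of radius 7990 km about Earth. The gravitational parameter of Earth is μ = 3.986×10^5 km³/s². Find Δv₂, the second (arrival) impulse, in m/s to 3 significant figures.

Δv₂ = 2270 m/s

Semi-major axis of the transfer orbit: a_t = (54500 + 7990)/2 = 31245 km.
Circular speed at r = 7990 km: v_c = √(μ/r) = 7.063 km/s.
Vis-viva on the transfer ellipse at r = 7990 km gives v_t = √[μ(2/r − 1/a_t)] = 9.328 km/s.
Δv₂ = |v_t − v_c| = |9.328 − 7.063| = 2.265 km/s.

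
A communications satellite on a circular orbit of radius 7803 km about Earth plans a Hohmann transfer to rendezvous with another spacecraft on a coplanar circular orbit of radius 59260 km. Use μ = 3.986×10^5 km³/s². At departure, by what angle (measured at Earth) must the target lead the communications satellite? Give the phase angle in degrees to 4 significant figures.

Transfer-ellipse semi-major axis a_t = (r₁ + r₂)/2 = (7803 + 59260)/2 = 33531.5 km.
The half-period of the transfer ellipse is t = π√(a_t³/μ) = 30553.5 s.
Target angular speed ω₂ = √(μ/r₂³) = 4.37649×10^-5 rad/s.
Angle swept by the target during transfer: ω₂·t = 1.33717 rad = 76.61°.
Arrival is 180° from departure on the ellipse, so φ = 180° − 76.61° = 103.4°.

φ = 103.4°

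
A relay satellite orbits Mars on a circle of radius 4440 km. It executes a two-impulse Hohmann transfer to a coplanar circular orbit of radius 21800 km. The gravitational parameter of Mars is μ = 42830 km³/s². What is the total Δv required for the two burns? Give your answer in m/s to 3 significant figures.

Δv = 1480 m/s

The Hohmann ellipse has a_t = (r₁ + r₂)/2 = 13120 km.
At r₁ the circular-orbit speed is v₁ = √(μ/r₁) = 3.10586 km/s.
Transfer-orbit speed at r₁ (v² = μ(2/r − 1/a)): v_p = √[μ(2/r₁ − 1/a_t)] = 4.00354 km/s.
First burn Δv₁ = |v_p − v₁| = 0.8977 km/s.
Circular speed at r₂: v₂ = √(μ/r₂) = 1.4017 km/s.
Transfer-orbit speed at r₂: v_a = √[μ(2/r₂ − 1/a_t)] = 0.81540 km/s.
Second burn Δv₂ = |v₂ − v_a| = 0.5863 km/s.
Δv = Δv₁ + Δv₂ = 0.8977 + 0.5863 = 1.484 km/s.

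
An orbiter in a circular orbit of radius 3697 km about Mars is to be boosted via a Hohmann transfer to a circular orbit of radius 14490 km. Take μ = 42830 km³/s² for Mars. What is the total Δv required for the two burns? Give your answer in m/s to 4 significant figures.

Transfer-ellipse semi-major axis a_t = (r₁ + r₂)/2 = (3697 + 14490)/2 = 9093.5 km.
Circular speed at r₁: v₁ = √(μ/r₁) = √(42830/3697) = 3.4037 km/s.
Transfer-orbit speed at r₁ (vis-viva equation): v_p = √[μ(2/r₁ − 1/a_t)] = 4.2965 km/s.
First burn Δv₁ = |v_p − v₁| = 0.8928 km/s.
Circular speed at r₂: v₂ = √(μ/r₂) = 1.719 km/s.
Transfer-orbit speed at r₂: v_a = √[μ(2/r₂ − 1/a_t)] = 1.096 km/s.
Second burn Δv₂ = |v₂ − v_a| = 0.6230 km/s.
Δv = Δv₁ + Δv₂ = 0.8928 + 0.6230 = 1.516 km/s.

Δv = 1516 m/s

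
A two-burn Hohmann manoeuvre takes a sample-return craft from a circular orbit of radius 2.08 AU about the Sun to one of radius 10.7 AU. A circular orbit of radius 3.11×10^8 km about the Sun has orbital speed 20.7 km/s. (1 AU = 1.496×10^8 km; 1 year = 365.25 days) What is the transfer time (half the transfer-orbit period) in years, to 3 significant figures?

t = 8.06 years

From the circular-orbit relation v² = μ/r at r = 3.11×10^8 km: μ = v²r = (20.7)² × 3.11×10^8 = 1.33260×10^11 km³/s².
In km: r₁ = 2.08 × 1.496×10^8 = 3.11168×10^8 km; r₂ = 10.7 × 1.496×10^8 = 1.60072×10^9 km.
Transfer-ellipse semi-major axis a_t = (r₁ + r₂)/2 = (3.11168×10^8 + 1.60072×10^9)/2 = 9.55944×10^8 km.
By Kepler's third law the transfer-orbit period is T = 2π√(a_t³/μ), so t = T/2 = 2.544×10^8 s.
Converting: 2.544×10^8 s ÷ 3.15576×10^7 s/year (365.25 × 86400) = 8.06 years.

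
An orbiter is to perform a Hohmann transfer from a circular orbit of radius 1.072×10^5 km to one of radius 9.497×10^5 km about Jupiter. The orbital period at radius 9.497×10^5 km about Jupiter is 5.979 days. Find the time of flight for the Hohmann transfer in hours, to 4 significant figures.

From Kepler's third law T² = 4π²r³/μ at r = 9.497×10^5 km, T = 5.979 days = 5.979 × 86400 s = 5.165856×10^5 s: μ = 4π²r³/T² = 1.26717×10^8 km³/s².
Transfer-ellipse semi-major axis a_t = (r₁ + r₂)/2 = (1.072×10^5 + 9.497×10^5)/2 = 5.2845×10^5 km.
By Kepler's third law the transfer-orbit period is T = 2π√(a_t³/μ), so t = T/2 = 1.072×10^5 s.
Converting: 1.072×10^5 s ÷ 3600 s/hour = 29.78 hours.

t = 29.78 hours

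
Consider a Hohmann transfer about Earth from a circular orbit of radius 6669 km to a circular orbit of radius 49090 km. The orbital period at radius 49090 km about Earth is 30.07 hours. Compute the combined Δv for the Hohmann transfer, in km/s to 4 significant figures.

Δv = 3.983 km/s

From Kepler's third law T² = 4π²r³/μ at r = 49090 km, T = 30.07 hours = 30.07 × 3600 s = 1.08252×10^5 s: μ = 4π²r³/T² = 3.98535×10^5 km³/s².
Transfer-ellipse semi-major axis a_t = (r₁ + r₂)/2 = (6669 + 49090)/2 = 27879.5 km.
Circular speed at r₁: v₁ = √(μ/r₁) = √(3.98535×10^5/6669) = 7.73042 km/s.
Transfer-orbit speed at r₁ (vis-viva): v_p = √[μ(2/r₁ − 1/a_t)] = 10.2579 km/s.
First burn Δv₁ = |v_p − v₁| = 2.527 km/s.
At r₂, v₂ = √(μ/r₂) = 2.8493 km/s.
Transfer-orbit speed at r₂: v_a = √[μ(2/r₂ − 1/a_t)] = 1.3936 km/s.
Second burn Δv₂ = |v₂ − v_a| = 1.456 km/s.
Total Δv = Δv₁ + Δv₂ = 3.983 km/s.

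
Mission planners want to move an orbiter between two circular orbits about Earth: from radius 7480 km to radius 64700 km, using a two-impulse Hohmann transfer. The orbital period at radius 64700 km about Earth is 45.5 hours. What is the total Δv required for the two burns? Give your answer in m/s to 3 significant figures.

Δv = 3830 m/s

From Kepler's third law T² = 4π²r³/μ at r = 64700 km, T = 45.5 hours = 45.5 × 3600 s = 1.638×10^5 s: μ = 4π²r³/T² = 3.98515×10^5 km³/s².
Transfer-ellipse semi-major axis a_t = (r₁ + r₂)/2 = (7480 + 64700)/2 = 36090 km.
Circular speed at r₁: v₁ = √(μ/r₁) = √(3.98515×10^5/7480) = 7.299 km/s.
On the transfer ellipse at r₁, vis-viva gives v_p = √[μ(2/r₁ − 1/a_t)] = 9.773 km/s.
First burn Δv₁ = |v_p − v₁| = 2.474 km/s.
Circular speed at r₂: v₂ = √(μ/r₂) = 2.482 km/s.
Transfer-orbit speed at r₂: v_a = √[μ(2/r₂ − 1/a_t)] = 1.130 km/s.
Second burn Δv₂ = |v₂ − v_a| = 1.352 km/s.
Total Δv = Δv₁ + Δv₂ = 3.826 km/s.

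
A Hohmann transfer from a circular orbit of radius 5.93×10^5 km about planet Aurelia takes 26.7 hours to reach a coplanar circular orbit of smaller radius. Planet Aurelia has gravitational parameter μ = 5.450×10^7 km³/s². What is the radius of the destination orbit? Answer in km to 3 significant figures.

Transfer time t = 26.7 hours = 96120 s, and t = π√(a_t³/μ).
So a_t = (μ t²/π²)^(1/3) = (5.450×10^7 × (96120)² / π²)^(1/3) = 3.7089×10^5 km.
Since a_t = (r₁ + r₂)/2, r₂ = 2a_t − r₁ = 2×3.7089×10^5 − 5.930×10^5 = 1.4878×10^5 km.

r₂ = 1.49×10^5 km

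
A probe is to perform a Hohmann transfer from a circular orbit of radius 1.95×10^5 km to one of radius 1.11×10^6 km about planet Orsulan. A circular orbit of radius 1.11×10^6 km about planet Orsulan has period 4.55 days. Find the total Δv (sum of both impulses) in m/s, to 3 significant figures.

From Kepler's third law T² = 4π²r³/μ at r = 1.11×10^6 km, T = 4.55 days = 4.55 × 86400 s = 3.9312×10^5 s: μ = 4π²r³/T² = 3.49364×10^8 km³/s².
The Hohmann ellipse has a_t = (r₁ + r₂)/2 = 6.525×10^5 km.
At r₁ the circular-orbit speed is v₁ = √(μ/r₁) = 42.33 km/s.
Transfer-orbit speed at r₁ (vis-viva equation): v_p = √[μ(2/r₁ − 1/a_t)] = 55.21 km/s.
First burn Δv₁ = |v_p − v₁| = 12.88 km/s.
At r₂, v₂ = √(μ/r₂) = 17.74098 km/s.
Transfer-orbit speed at r₂: v_a = √[μ(2/r₂ − 1/a_t)] = 9.698504 km/s.
Second burn Δv₂ = |v₂ − v_a| = 8.042 km/s.
Total Δv = Δv₁ + Δv₂ = 20.92 km/s.

Δv = 20900 m/s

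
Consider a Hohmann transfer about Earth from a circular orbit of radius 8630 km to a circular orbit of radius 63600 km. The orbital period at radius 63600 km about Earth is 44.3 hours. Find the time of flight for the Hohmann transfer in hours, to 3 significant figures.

From Kepler's third law T² = 4π²r³/μ at r = 63600 km, T = 44.3 hours = 44.3 × 3600 s = 1.5948×10^5 s: μ = 4π²r³/T² = 3.99318×10^5 km³/s².
Semi-major axis of the transfer orbit: a_t = (8630 + 63600)/2 = 36115 km.
By Kepler's third law the transfer-orbit period is T = 2π√(a_t³/μ), so t = T/2 = 34120 s.
Converting: 34120 s ÷ 3600 s/hour = 9.48 hours.

t = 9.48 hours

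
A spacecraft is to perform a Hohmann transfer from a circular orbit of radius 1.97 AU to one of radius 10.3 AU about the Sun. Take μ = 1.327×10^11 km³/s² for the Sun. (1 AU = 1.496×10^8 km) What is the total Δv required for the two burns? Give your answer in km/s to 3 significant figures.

In km: r₁ = 1.97 × 1.496×10^8 = 2.94712×10^8 km; r₂ = 10.3 × 1.496×10^8 = 1.54088×10^9 km.
Semi-major axis of the transfer orbit: a_t = (2.94712×10^8 + 1.54088×10^9)/2 = 9.17796×10^8 km.
At r₁ the circular-orbit speed is v₁ = √(μ/r₁) = 21.220 km/s.
On the transfer ellipse at r₁, v² = μ(2/r − 1/a) gives v_p = √[μ(2/r₁ − 1/a_t)] = 27.495 km/s.
First burn Δv₁ = |v_p − v₁| = 6.275 km/s.
Circular speed at r₂: v₂ = √(μ/r₂) = 9.280 km/s.
Transfer-orbit speed at r₂: v_a = √[μ(2/r₂ − 1/a_t)] = 5.259 km/s.
Second burn Δv₂ = |v₂ − v_a| = 4.021 km/s.
Total Δv = Δv₁ + Δv₂ = 10.30 km/s.

Δv = 10.3 km/s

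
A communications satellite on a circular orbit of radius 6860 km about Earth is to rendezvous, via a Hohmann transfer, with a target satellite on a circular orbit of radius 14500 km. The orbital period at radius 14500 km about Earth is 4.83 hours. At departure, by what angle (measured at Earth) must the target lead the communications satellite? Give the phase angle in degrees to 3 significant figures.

From Kepler's third law T² = 4π²r³/μ at r = 14500 km, T = 4.83 hours = 4.83 × 3600 s = 17388 s: μ = 4π²r³/T² = 3.98075×10^5 km³/s².
The Hohmann ellipse has a_t = (r₁ + r₂)/2 = 10680 km.
Transfer time t = π√(a_t³/μ) = 5496 s.
Target angular speed ω₂ = √(μ/r₂³) = 3.614×10^-4 rad/s.
Angle swept by the target during transfer: ω₂·t = 1.986 rad = 113.8°.
The communications satellite traverses 180° on the transfer ellipse, so the target must lead by 180° − 113.8° = 66.2°.

φ = 66.2°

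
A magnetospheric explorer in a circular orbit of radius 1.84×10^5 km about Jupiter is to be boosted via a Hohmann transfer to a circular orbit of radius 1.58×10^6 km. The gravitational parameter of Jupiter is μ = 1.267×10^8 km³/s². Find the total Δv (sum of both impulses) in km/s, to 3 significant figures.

Δv = 13.7 km/s

Semi-major axis of the transfer orbit: a_t = (1.840×10^5 + 1.580×10^6)/2 = 8.820×10^5 km.
Circular speed at r₁: v₁ = √(μ/r₁) = √(1.267×10^8/1.840×10^5) = 26.241 km/s.
Transfer-orbit speed at r₁ (vis-viva equation): v_p = √[μ(2/r₁ − 1/a_t)] = 35.122 km/s.
First burn Δv₁ = |v_p − v₁| = 8.881 km/s.
Circular speed at r₂: v₂ = √(μ/r₂) = 8.955 km/s.
Transfer-orbit speed at r₂: v_a = √[μ(2/r₂ − 1/a_t)] = 4.090 km/s.
Second burn Δv₂ = |v₂ − v_a| = 4.865 km/s.
Δv = Δv₁ + Δv₂ = 8.881 + 4.865 = 13.75 km/s.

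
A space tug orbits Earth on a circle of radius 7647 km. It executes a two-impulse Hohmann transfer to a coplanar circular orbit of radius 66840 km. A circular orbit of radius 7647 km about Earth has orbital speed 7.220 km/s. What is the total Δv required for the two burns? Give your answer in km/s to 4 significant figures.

From the circular-orbit relation v² = μ/r at r = 7647 km: μ = v²r = (7.220)² × 7647 = 3.98626×10^5 km³/s².
Transfer-ellipse semi-major axis a_t = (r₁ + r₂)/2 = (7647 + 66840)/2 = 37243.5 km.
Circular speed at r₁: v₁ = √(μ/r₁) = √(3.98626×10^5/7647) = 7.220 km/s.
Transfer-orbit speed at r₁ (v² = μ(2/r − 1/a)): v_p = √[μ(2/r₁ − 1/a_t)] = 9.672 km/s.
First burn Δv₁ = |v_p − v₁| = 2.452 km/s.
Circular speed at r₂: v₂ = √(μ/r₂) = 2.44211 km/s.
Transfer-orbit speed at r₂: v_a = √[μ(2/r₂ − 1/a_t)] = 1.10659 km/s.
Second burn Δv₂ = |v₂ − v_a| = 1.336 km/s.
Total Δv = Δv₁ + Δv₂ = 3.788 km/s.

Δv = 3.788 km/s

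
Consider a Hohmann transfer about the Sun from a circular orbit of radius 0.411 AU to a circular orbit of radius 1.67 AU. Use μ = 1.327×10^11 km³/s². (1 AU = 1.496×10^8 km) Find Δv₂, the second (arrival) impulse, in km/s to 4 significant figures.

In km: r₁ = 0.411 × 1.496×10^8 = 6.14856×10^7 km; r₂ = 1.67 × 1.496×10^8 = 2.49832×10^8 km.
Semi-major axis of the transfer orbit: a_t = (6.14856×10^7 + 2.49832×10^8)/2 = 1.556588×10^8 km.
Circular speed at r = 2.49832×10^8 km: v_c = √(μ/r) = 23.047 km/s.
Vis-viva on the transfer ellipse at r = 2.49832×10^8 km gives v_t = √[μ(2/r − 1/a_t)] = 14.485 km/s.
Δv₂ = |v_t − v_c| = |14.485 − 23.047| = 8.562 km/s.

Δv₂ = 8.562 km/s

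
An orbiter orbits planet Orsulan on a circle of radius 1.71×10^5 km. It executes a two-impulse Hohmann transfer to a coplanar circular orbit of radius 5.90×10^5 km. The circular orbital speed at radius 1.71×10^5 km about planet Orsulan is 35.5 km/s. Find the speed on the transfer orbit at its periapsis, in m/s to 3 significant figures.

From the circular-orbit relation v² = μ/r at r = 1.71×10^5 km: μ = v²r = (35.5)² × 1.71×10^5 = 2.15503×10^8 km³/s².
The Hohmann ellipse has a_t = (r₁ + r₂)/2 = 3.805×10^5 km.
The periapsis of the transfer ellipse is at r = 1.710×10^5 km.
Vis-viva: v = √[μ(2/r − 1/a_t)] = √[2.15503×10^8 × (2/1.710×10^5 − 1/3.805×10^5)] = 44.21 km/s.

v = 44200 m/s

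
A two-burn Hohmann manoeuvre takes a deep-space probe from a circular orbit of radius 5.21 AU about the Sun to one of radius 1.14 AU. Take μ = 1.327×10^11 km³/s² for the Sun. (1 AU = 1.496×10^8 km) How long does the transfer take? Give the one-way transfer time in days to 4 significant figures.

In km: r₁ = 5.21 × 1.496×10^8 = 7.79416×10^8 km; r₂ = 1.14 × 1.496×10^8 = 1.70544×10^8 km.
Transfer-ellipse semi-major axis a_t = (r₁ + r₂)/2 = (7.79416×10^8 + 1.70544×10^8)/2 = 4.7498×10^8 km.
By Kepler's third law the transfer-orbit period is T = 2π√(a_t³/μ), so t = T/2 = 8.927×10^7 s.
Converting: 8.927×10^7 s ÷ 86400 s/day = 1033 days.

t = 1033 days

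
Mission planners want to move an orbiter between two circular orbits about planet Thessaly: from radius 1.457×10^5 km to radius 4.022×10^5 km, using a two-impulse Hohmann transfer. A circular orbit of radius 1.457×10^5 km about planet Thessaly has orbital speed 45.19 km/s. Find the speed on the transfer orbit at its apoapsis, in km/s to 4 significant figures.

v = 19.84 km/s

From the circular-orbit relation v² = μ/r at r = 1.457×10^5 km: μ = v²r = (45.19)² × 1.457×10^5 = 2.97539×10^8 km³/s².
Semi-major axis of the transfer orbit: a_t = (1.457×10^5 + 4.022×10^5)/2 = 2.7395×10^5 km.
At apoapsis, r = 4.022×10^5 km.
Applying v² = μ(2/r − 1/a_t): v = 19.84 km/s.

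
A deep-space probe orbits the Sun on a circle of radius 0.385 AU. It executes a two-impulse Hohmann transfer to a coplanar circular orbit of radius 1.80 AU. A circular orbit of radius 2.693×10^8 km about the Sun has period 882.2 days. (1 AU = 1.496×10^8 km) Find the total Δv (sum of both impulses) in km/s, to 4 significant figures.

From Kepler's third law T² = 4π²r³/μ at r = 2.693×10^8 km, T = 882.2 days = 882.2 × 86400 s = 7.622208×10^7 s: μ = 4π²r³/T² = 1.32711×10^11 km³/s².
In km: r₁ = 0.385 × 1.496×10^8 = 5.7596×10^7 km; r₂ = 1.80 × 1.496×10^8 = 2.6928×10^8 km.
The Hohmann ellipse has a_t = (r₁ + r₂)/2 = 1.63438×10^8 km.
Circular speed at r₁: v₁ = √(μ/r₁) = √(1.32711×10^11/5.7596×10^7) = 48.00 km/s.
Transfer-orbit speed at r₁ (vis-viva equation): v_p = √[μ(2/r₁ − 1/a_t)] = 61.61 km/s.
First burn Δv₁ = |v_p − v₁| = 13.61 km/s.
Circular speed at r₂: v₂ = √(μ/r₂) = 22.200 km/s.
Transfer-orbit speed at r₂: v_a = √[μ(2/r₂ − 1/a_t)] = 13.179 km/s.
Second burn Δv₂ = |v₂ − v_a| = 9.021 km/s.
Δv = Δv₁ + Δv₂ = 13.61 + 9.021 = 22.63 km/s.

Δv = 22.63 km/s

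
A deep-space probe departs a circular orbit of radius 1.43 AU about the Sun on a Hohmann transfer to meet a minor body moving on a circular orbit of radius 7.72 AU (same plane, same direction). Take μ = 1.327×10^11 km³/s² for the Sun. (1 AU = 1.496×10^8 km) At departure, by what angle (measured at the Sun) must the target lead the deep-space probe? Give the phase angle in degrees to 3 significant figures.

In km: r₁ = 1.43 × 1.496×10^8 = 2.13928×10^8 km; r₂ = 7.72 × 1.496×10^8 = 1.154912×10^9 km.
Semi-major axis of the transfer orbit: a_t = (2.13928×10^8 + 1.154912×10^9)/2 = 6.8442×10^8 km.
Transfer time t = π√(a_t³/μ) = 1.5442×10^8 s.
The target's mean motion on its circular orbit is ω₂ = √(μ/r₂³) = 9.2814×10^-9 rad/s.
Angle swept by the target during transfer: ω₂·t = 1.4332 rad = 82.12°.
The deep-space probe traverses 180° on the transfer ellipse, so the target must lead by 180° − 82.12° = 97.9°.

φ = 97.9°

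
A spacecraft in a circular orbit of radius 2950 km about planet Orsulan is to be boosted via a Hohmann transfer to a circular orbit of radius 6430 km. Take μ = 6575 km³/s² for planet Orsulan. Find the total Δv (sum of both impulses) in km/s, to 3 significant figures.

Transfer-ellipse semi-major axis a_t = (r₁ + r₂)/2 = (2950 + 6430)/2 = 4690 km.
Circular speed at r₁: v₁ = √(μ/r₁) = √(6575/2950) = 1.49292 km/s.
Transfer-orbit speed at r₁ (vis-viva): v_p = √[μ(2/r₁ − 1/a_t)] = 1.74806 km/s.
First burn Δv₁ = |v_p − v₁| = 0.25514 km/s.
Circular speed at r₂: v₂ = √(μ/r₂) = 1.011212 km/s.
Transfer-orbit speed at r₂: v_a = √[μ(2/r₂ − 1/a_t)] = 0.8019864 km/s.
Second burn Δv₂ = |v₂ − v_a| = 0.20923 km/s.
Δv = Δv₁ + Δv₂ = 0.25514 + 0.20923 = 0.4644 km/s.

Δv = 0.464 km/s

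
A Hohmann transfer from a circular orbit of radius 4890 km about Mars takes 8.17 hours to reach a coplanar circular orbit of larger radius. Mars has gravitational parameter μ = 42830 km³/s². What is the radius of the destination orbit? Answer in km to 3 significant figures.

Transfer time t = 8.17 hours = 29412 s, and t = π√(a_t³/μ).
So a_t = (μ t²/π²)^(1/3) = (42830 × (29412)² / π²)^(1/3) = 15542 km.
Since a_t = (r₁ + r₂)/2, r₂ = 2a_t − r₁ = 2×15542 − 4890 = 26194 km.

r₂ = 26200 km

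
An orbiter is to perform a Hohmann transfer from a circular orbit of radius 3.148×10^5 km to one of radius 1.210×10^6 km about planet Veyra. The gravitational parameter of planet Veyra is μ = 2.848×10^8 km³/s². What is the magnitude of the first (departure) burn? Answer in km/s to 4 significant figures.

Semi-major axis of the transfer orbit: a_t = (3.148×10^5 + 1.210×10^6)/2 = 7.624×10^5 km.
Circular speed at r = 3.148×10^5 km: v_c = √(μ/r) = 30.0783 km/s.
Vis-viva on the transfer ellipse at r = 3.148×10^5 km gives v_t = √[μ(2/r − 1/a_t)] = 37.8926 km/s.
Δv₁ = |v_t − v_c| = |37.8926 − 30.0783| = 7.814 km/s.

Δv₁ = 7.814 km/s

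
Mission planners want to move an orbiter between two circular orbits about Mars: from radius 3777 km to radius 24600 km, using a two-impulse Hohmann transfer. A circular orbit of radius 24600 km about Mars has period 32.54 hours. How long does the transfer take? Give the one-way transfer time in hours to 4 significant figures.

From Kepler's third law T² = 4π²r³/μ at r = 24600 km, T = 32.54 hours = 32.54 × 3600 s = 1.17144×10^5 s: μ = 4π²r³/T² = 42827.7 km³/s².
Transfer-ellipse semi-major axis a_t = (r₁ + r₂)/2 = (3777 + 24600)/2 = 14188.5 km.
Transfer time t = π√(a_t³/μ) = π√((14188.5)³ / 42827.7) = 25656 s.
Converting: 25656 s ÷ 3600 s/hour = 7.127 hours.

t = 7.127 hours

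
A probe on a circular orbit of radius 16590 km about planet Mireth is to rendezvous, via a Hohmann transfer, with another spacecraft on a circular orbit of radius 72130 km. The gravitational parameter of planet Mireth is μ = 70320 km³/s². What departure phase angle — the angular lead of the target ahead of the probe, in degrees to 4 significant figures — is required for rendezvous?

The Hohmann ellipse has a_t = (r₁ + r₂)/2 = 44360 km.
The half-period of the transfer ellipse is t = π√(a_t³/μ) = 1.1069×10^5 s.
The target's mean motion on its circular orbit is ω₂ = √(μ/r₂³) = 1.3689×10^-5 rad/s.
Angle swept by the target during transfer: ω₂·t = 1.5152 rad = 86.81°.
Arrival is 180° from departure on the ellipse, so φ = 180° − 86.81° = 93.19°.

φ = 93.19°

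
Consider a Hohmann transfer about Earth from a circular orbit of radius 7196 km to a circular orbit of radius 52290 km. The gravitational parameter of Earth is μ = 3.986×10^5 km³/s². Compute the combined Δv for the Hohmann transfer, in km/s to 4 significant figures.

Δv = 3.829 km/s

Semi-major axis of the transfer orbit: a_t = (7196 + 52290)/2 = 29743 km.
At r₁ the circular-orbit speed is v₁ = √(μ/r₁) = 7.4426 km/s.
Transfer-orbit speed at r₁ (vis-viva equation): v_p = √[μ(2/r₁ − 1/a_t)] = 9.8682 km/s.
First burn Δv₁ = |v_p − v₁| = 2.426 km/s.
Circular speed at r₂: v₂ = √(μ/r₂) = 2.761 km/s.
Transfer-orbit speed at r₂: v_a = √[μ(2/r₂ − 1/a_t)] = 1.358 km/s.
Second burn Δv₂ = |v₂ − v_a| = 1.403 km/s.
Δv = Δv₁ + Δv₂ = 2.426 + 1.403 = 3.829 km/s.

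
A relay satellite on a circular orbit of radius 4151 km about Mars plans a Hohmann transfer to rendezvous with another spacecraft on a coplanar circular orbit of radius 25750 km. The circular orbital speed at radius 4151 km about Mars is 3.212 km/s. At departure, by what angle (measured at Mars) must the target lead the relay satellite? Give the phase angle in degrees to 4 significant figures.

φ = 100.4°

From the circular-orbit relation v² = μ/r at r = 4151 km: μ = v²r = (3.212)² × 4151 = 42825.6 km³/s².
The Hohmann ellipse has a_t = (r₁ + r₂)/2 = 14950.5 km.
Transfer time t = π√(a_t³/μ) = 27751.2 s.
The target's mean motion on its circular orbit is ω₂ = √(μ/r₂³) = 5.00825×10^-5 rad/s.
Angle swept by the target during transfer: ω₂·t = 1.3898 rad = 79.63°.
The relay satellite traverses 180° on the transfer ellipse, so the target must lead by 180° − 79.63° = 100.4°.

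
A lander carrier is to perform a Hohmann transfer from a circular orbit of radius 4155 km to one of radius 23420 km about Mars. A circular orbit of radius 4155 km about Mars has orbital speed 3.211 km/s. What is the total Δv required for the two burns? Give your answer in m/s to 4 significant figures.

Δv = 1584 m/s

From the circular-orbit relation v² = μ/r at r = 4155 km: μ = v²r = (3.211)² × 4155 = 42840.2 km³/s².
Semi-major axis of the transfer orbit: a_t = (4155 + 23420)/2 = 13787.5 km.
At r₁ the circular-orbit speed is v₁ = √(μ/r₁) = 3.211 km/s.
On the transfer ellipse at r₁, vis-viva gives v_p = √[μ(2/r₁ − 1/a_t)] = 4.185 km/s.
First burn Δv₁ = |v_p − v₁| = 0.9740 km/s.
At r₂, v₂ = √(μ/r₂) = 1.3525 km/s.
Transfer-orbit speed at r₂: v_a = √[μ(2/r₂ − 1/a_t)] = 0.74246 km/s.
Second burn Δv₂ = |v₂ − v_a| = 0.6100 km/s.
Total Δv = Δv₁ + Δv₂ = 1.584 km/s.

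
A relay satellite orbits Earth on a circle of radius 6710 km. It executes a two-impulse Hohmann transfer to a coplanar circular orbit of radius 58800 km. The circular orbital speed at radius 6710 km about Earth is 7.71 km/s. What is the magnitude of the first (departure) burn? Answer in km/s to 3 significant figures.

From the circular-orbit relation v² = μ/r at r = 6710 km: μ = v²r = (7.71)² × 6710 = 3.98870×10^5 km³/s².
The Hohmann ellipse has a_t = (r₁ + r₂)/2 = 32755 km.
Circular speed at r = 6710 km: v_c = √(μ/r) = 7.710 km/s.
Transfer-orbit speed at the same r (vis-viva, a = a_t): v_t = √[μ(2/r − 1/a_t)] = 10.33 km/s.
Δv₁ = |v_t − v_c| = |10.33 − 7.710| = 2.620 km/s.

Δv₁ = 2.62 km/s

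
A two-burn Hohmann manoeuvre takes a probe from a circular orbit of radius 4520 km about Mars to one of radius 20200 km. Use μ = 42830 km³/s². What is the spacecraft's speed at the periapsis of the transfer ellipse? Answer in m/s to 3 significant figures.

The Hohmann ellipse has a_t = (r₁ + r₂)/2 = 12360 km.
The periapsis of the transfer ellipse is at r = 4520 km.
Vis-viva: v = √[μ(2/r − 1/a_t)] = √[42830 × (2/4520 − 1/12360)] = 3.935 km/s.

v = 3940 m/s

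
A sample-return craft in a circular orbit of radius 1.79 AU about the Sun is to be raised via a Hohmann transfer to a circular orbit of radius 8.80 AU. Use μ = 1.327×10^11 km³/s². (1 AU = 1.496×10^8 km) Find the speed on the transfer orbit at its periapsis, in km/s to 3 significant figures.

In km: r₁ = 1.79 × 1.496×10^8 = 2.67784×10^8 km; r₂ = 8.80 × 1.496×10^8 = 1.31648×10^9 km.
Semi-major axis of the transfer orbit: a_t = (2.67784×10^8 + 1.31648×10^9)/2 = 7.92132×10^8 km.
At periapsis, r = 2.67784×10^8 km.
Vis-viva: v = √[μ(2/r − 1/a_t)] = √[1.327×10^11 × (2/2.67784×10^8 − 1/7.92132×10^8)] = 28.70 km/s.

v = 28.7 km/s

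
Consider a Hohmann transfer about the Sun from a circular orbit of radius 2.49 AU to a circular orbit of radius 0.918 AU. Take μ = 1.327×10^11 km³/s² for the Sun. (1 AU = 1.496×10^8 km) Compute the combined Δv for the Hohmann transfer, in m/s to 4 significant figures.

Δv = 11510 m/s

In km: r₁ = 2.49 × 1.496×10^8 = 3.72504×10^8 km; r₂ = 0.918 × 1.496×10^8 = 1.373328×10^8 km.
Transfer-ellipse semi-major axis a_t = (r₁ + r₂)/2 = (3.72504×10^8 + 1.373328×10^8)/2 = 2.549184×10^8 km.
Circular speed at r₁: v₁ = √(μ/r₁) = √(1.327×10^11/3.72504×10^8) = 18.874 km/s.
Transfer-orbit speed at r₁ (v² = μ(2/r − 1/a)): v_a = √[μ(2/r₁ − 1/a_t)] = 13.853 km/s.
First burn Δv₁ = |v_a − v₁| = 5.021 km/s.
At r₂, v₂ = √(μ/r₂) = 31.085 km/s.
Transfer-orbit speed at r₂: v_p = √[μ(2/r₂ − 1/a_t)] = 37.576 km/s.
Second burn Δv₂ = |v₂ − v_p| = 6.491 km/s.
Total Δv = Δv₁ + Δv₂ = 11.51 km/s.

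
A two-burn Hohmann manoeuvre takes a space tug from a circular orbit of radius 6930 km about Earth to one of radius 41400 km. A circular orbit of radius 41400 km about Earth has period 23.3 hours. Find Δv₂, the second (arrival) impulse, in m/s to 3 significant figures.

From Kepler's third law T² = 4π²r³/μ at r = 41400 km, T = 23.3 hours = 23.3 × 3600 s = 83880 s: μ = 4π²r³/T² = 3.98147×10^5 km³/s².
Semi-major axis of the transfer orbit: a_t = (6930 + 41400)/2 = 24165 km.
On the circular orbit at r = 41400 km, v_c = √(μ/r) = 3.101 km/s.
Transfer-orbit speed at the same r (vis-viva, a = a_t): v_t = √[μ(2/r − 1/a_t)] = 1.661 km/s.
Δv₂ = |v_t − v_c| = |1.661 − 3.101| = 1.440 km/s.

Δv₂ = 1440 m/s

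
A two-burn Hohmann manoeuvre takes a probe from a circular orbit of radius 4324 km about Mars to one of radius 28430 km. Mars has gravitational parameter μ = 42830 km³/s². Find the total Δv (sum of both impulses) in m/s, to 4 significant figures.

Transfer-ellipse semi-major axis a_t = (r₁ + r₂)/2 = (4324 + 28430)/2 = 16377 km.
At r₁ the circular-orbit speed is v₁ = √(μ/r₁) = 3.147250 km/s.
Transfer-orbit speed at r₁ (v² = μ(2/r − 1/a)): v_p = √[μ(2/r₁ − 1/a_t)] = 4.146698 km/s.
First burn Δv₁ = |v_p − v₁| = 0.9994 km/s.
Circular speed at r₂: v₂ = √(μ/r₂) = 1.2274 km/s.
Transfer-orbit speed at r₂: v_a = √[μ(2/r₂ − 1/a_t)] = 0.63068 km/s.
Second burn Δv₂ = |v₂ − v_a| = 0.5967 km/s.
Δv = Δv₁ + Δv₂ = 0.9994 + 0.5967 = 1.596 km/s.

Δv = 1596 m/s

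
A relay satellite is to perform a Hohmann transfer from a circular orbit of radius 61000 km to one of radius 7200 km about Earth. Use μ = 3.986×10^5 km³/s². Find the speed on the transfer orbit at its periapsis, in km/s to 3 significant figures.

v = 9.95 km/s

Transfer-ellipse semi-major axis a_t = (r₁ + r₂)/2 = (61000 + 7200)/2 = 34100 km.
The periapsis of the transfer ellipse is at r = 7200 km.
Applying v² = μ(2/r − 1/a_t): v = 9.952 km/s.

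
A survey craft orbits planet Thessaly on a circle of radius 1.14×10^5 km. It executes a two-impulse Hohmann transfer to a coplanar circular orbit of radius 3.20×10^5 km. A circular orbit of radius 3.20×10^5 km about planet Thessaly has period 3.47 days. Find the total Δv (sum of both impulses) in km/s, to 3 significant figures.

From Kepler's third law T² = 4π²r³/μ at r = 3.20×10^5 km, T = 3.47 days = 3.47 × 86400 s = 2.99808×10^5 s: μ = 4π²r³/T² = 1.43921×10^7 km³/s².
Transfer-ellipse semi-major axis a_t = (r₁ + r₂)/2 = (1.140×10^5 + 3.200×10^5)/2 = 2.170×10^5 km.
At r₁ the circular-orbit speed is v₁ = √(μ/r₁) = 11.236 km/s.
On the transfer ellipse at r₁, v² = μ(2/r − 1/a) gives v_p = √[μ(2/r₁ − 1/a_t)] = 13.644 km/s.
First burn Δv₁ = |v_p − v₁| = 2.408 km/s.
At r₂, v₂ = √(μ/r₂) = 6.7064 km/s.
Transfer-orbit speed at r₂: v_a = √[μ(2/r₂ − 1/a_t)] = 4.8608 km/s.
Second burn Δv₂ = |v₂ − v_a| = 1.846 km/s.
Total Δv = Δv₁ + Δv₂ = 4.254 km/s.

Δv = 4.25 km/s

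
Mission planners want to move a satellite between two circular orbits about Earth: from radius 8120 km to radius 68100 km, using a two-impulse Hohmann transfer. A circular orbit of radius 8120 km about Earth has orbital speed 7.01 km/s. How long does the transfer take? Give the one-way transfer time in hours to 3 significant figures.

From the circular-orbit relation v² = μ/r at r = 8120 km: μ = v²r = (7.01)² × 8120 = 3.99018×10^5 km³/s².
The Hohmann ellipse has a_t = (r₁ + r₂)/2 = 38110 km.
Transfer time t = π√(a_t³/μ) = π√((38110)³ / 3.99018×10^5) = 37000 s.
Converting: 37000 s ÷ 3600 s/hour = 10.3 hours.

t = 10.3 hours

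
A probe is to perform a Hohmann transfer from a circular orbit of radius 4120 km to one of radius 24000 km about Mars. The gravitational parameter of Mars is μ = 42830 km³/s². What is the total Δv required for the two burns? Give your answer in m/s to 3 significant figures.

Δv = 1600 m/s

Transfer-ellipse semi-major axis a_t = (r₁ + r₂)/2 = (4120 + 24000)/2 = 14060 km.
At r₁ the circular-orbit speed is v₁ = √(μ/r₁) = 3.2242 km/s.
On the transfer ellipse at r₁, vis-viva gives v_p = √[μ(2/r₁ − 1/a_t)] = 4.2125 km/s.
First burn Δv₁ = |v_p − v₁| = 0.9883 km/s.
At r₂, v₂ = √(μ/r₂) = 1.33588 km/s.
Transfer-orbit speed at r₂: v_a = √[μ(2/r₂ − 1/a_t)] = 0.723143 km/s.
Second burn Δv₂ = |v₂ − v_a| = 0.6127 km/s.
Total Δv = Δv₁ + Δv₂ = 1.601 km/s.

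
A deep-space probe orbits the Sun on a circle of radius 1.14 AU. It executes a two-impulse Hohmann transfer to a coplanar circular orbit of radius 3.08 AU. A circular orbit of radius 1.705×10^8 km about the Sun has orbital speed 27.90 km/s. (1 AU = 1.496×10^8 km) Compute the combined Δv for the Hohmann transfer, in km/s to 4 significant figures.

Δv = 10.30 km/s

From the circular-orbit relation v² = μ/r at r = 1.705×10^8 km: μ = v²r = (27.90)² × 1.705×10^8 = 1.32719×10^11 km³/s².
In km: r₁ = 1.14 × 1.496×10^8 = 1.70544×10^8 km; r₂ = 3.08 × 1.496×10^8 = 4.60768×10^8 km.
Semi-major axis of the transfer orbit: a_t = (1.70544×10^8 + 4.60768×10^8)/2 = 3.15656×10^8 km.
Circular speed at r₁: v₁ = √(μ/r₁) = √(1.32719×10^11/1.70544×10^8) = 27.8964 km/s.
On the transfer ellipse at r₁, v² = μ(2/r − 1/a) gives v_p = √[μ(2/r₁ − 1/a_t)] = 33.7041 km/s.
First burn Δv₁ = |v_p − v₁| = 5.8077 km/s.
At r₂, v₂ = √(μ/r₂) = 16.9717 km/s.
Transfer-orbit speed at r₂: v_a = √[μ(2/r₂ − 1/a_t)] = 12.4749 km/s.
Second burn Δv₂ = |v₂ − v_a| = 4.4968 km/s.
Total Δv = Δv₁ + Δv₂ = 10.30 km/s.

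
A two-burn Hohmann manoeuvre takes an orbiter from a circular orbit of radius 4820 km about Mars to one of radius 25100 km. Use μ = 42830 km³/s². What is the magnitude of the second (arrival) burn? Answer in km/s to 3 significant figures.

Δv₂ = 0.565 km/s

The Hohmann ellipse has a_t = (r₁ + r₂)/2 = 14960 km.
Circular speed at r = 25100 km: v_c = √(μ/r) = 1.3063 km/s.
Vis-viva on the transfer ellipse at r = 25100 km gives v_t = √[μ(2/r − 1/a_t)] = 0.74147 km/s.
Δv₂ = |v_t − v_c| = |0.74147 − 1.3063| = 0.5648 km/s.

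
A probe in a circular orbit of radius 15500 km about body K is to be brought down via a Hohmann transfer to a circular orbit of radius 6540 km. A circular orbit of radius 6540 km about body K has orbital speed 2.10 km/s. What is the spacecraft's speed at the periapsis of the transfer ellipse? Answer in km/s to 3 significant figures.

v = 2.49 km/s

From the circular-orbit relation v² = μ/r at r = 6540 km: μ = v²r = (2.10)² × 6540 = 28841.4 km³/s².
The Hohmann ellipse has a_t = (r₁ + r₂)/2 = 11020 km.
At periapsis, r = 6540 km.
Vis-viva: v = √[μ(2/r − 1/a_t)] = √[28841.4 × (2/6540 − 1/11020)] = 2.491 km/s.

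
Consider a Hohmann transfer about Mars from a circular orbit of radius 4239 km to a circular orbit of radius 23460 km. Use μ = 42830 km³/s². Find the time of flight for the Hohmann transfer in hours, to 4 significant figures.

Semi-major axis of the transfer orbit: a_t = (4239 + 23460)/2 = 13849.5 km.
Transfer time t = π√(a_t³/μ) = π√((13849.5)³ / 42830) = 24742 s.
Converting: 24742 s ÷ 3600 s/hour = 6.873 hours.

t = 6.873 hours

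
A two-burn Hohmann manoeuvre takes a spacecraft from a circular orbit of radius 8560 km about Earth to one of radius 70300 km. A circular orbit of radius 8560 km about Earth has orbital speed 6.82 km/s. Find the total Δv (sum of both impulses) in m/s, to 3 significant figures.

From the circular-orbit relation v² = μ/r at r = 8560 km: μ = v²r = (6.82)² × 8560 = 3.98146×10^5 km³/s².
Semi-major axis of the transfer orbit: a_t = (8560 + 70300)/2 = 39430 km.
Circular speed at r₁: v₁ = √(μ/r₁) = √(3.98146×10^5/8560) = 6.820 km/s.
Transfer-orbit speed at r₁ (vis-viva equation): v_p = √[μ(2/r₁ − 1/a_t)] = 9.106 km/s.
First burn Δv₁ = |v_p − v₁| = 2.286 km/s.
Circular speed at r₂: v₂ = √(μ/r₂) = 2.380 km/s.
Transfer-orbit speed at r₂: v_a = √[μ(2/r₂ − 1/a_t)] = 1.109 km/s.
Second burn Δv₂ = |v₂ − v_a| = 1.271 km/s.
Δv = Δv₁ + Δv₂ = 2.286 + 1.271 = 3.557 km/s.

Δv = 3560 m/s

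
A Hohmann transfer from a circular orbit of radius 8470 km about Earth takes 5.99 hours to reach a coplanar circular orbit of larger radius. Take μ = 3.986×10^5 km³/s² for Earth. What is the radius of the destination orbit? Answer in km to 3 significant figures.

Transfer time t = 5.99 hours = 21564 s, and t = π√(a_t³/μ).
So a_t = (μ t²/π²)^(1/3) = (3.986×10^5 × (21564)² / π²)^(1/3) = 26581 km.
Since a_t = (r₁ + r₂)/2, r₂ = 2a_t − r₁ = 2×26581 − 8470 = 44692 km.

r₂ = 44700 km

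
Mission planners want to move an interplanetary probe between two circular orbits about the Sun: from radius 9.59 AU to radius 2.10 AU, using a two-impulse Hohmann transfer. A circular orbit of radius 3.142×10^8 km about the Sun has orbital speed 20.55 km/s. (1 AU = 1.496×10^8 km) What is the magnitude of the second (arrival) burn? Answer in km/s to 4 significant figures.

Δv₂ = 5.773 km/s

From the circular-orbit relation v² = μ/r at r = 3.142×10^8 km: μ = v²r = (20.55)² × 3.142×10^8 = 1.32687×10^11 km³/s².
In km: r₁ = 9.59 × 1.496×10^8 = 1.434664×10^9 km; r₂ = 2.10 × 1.496×10^8 = 3.1416×10^8 km.
Semi-major axis of the transfer orbit: a_t = (1.434664×10^9 + 3.1416×10^8)/2 = 8.74412×10^8 km.
Circular speed at r = 3.1416×10^8 km: v_c = √(μ/r) = 20.551 km/s.
Transfer-orbit speed at the same r (vis-viva, a = a_t): v_t = √[μ(2/r − 1/a_t)] = 26.324 km/s.
Δv₂ = |v_t − v_c| = |26.324 − 20.551| = 5.773 km/s.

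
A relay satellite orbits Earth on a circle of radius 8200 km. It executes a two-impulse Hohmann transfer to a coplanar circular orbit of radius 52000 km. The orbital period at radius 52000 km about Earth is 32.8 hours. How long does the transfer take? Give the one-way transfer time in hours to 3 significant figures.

From Kepler's third law T² = 4π²r³/μ at r = 52000 km, T = 32.8 hours = 32.8 × 3600 s = 1.1808×10^5 s: μ = 4π²r³/T² = 3.98123×10^5 km³/s².
The Hohmann ellipse has a_t = (r₁ + r₂)/2 = 30100 km.
By Kepler's third law the transfer-orbit period is T = 2π√(a_t³/μ), so t = T/2 = 26000 s.
Converting: 26000 s ÷ 3600 s/hour = 7.22 hours.

t = 7.22 hours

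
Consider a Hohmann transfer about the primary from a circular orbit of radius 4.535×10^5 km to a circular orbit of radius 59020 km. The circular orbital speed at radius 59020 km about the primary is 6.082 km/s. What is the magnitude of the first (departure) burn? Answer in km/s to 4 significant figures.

From the circular-orbit relation v² = μ/r at r = 59020 km: μ = v²r = (6.082)² × 59020 = 2.18319×10^6 km³/s².
Transfer-ellipse semi-major axis a_t = (r₁ + r₂)/2 = (4.535×10^5 + 59020)/2 = 2.5626×10^5 km.
On the circular orbit at r = 4.535×10^5 km, v_c = √(μ/r) = 2.194 km/s.
Transfer-orbit speed at the same r (vis-viva, a = a_t): v_t = √[μ(2/r − 1/a_t)] = 1.053 km/s.
Δv₁ = |v_t − v_c| = |1.053 − 2.194| = 1.141 km/s.

Δv₁ = 1.141 km/s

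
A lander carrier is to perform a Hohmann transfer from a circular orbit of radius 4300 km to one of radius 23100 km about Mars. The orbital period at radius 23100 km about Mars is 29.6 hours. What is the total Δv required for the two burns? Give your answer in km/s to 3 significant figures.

Δv = 1.54 km/s

From Kepler's third law T² = 4π²r³/μ at r = 23100 km, T = 29.6 hours = 29.6 × 3600 s = 1.0656×10^5 s: μ = 4π²r³/T² = 42855.6 km³/s².
Transfer-ellipse semi-major axis a_t = (r₁ + r₂)/2 = (4300 + 23100)/2 = 13700 km.
Circular speed at r₁: v₁ = √(μ/r₁) = √(42855.6/4300) = 3.1570 km/s.
On the transfer ellipse at r₁, vis-viva equation gives v_p = √[μ(2/r₁ − 1/a_t)] = 4.0994 km/s.
First burn Δv₁ = |v_p − v₁| = 0.9424 km/s.
Circular speed at r₂: v₂ = √(μ/r₂) = 1.3621 km/s.
Transfer-orbit speed at r₂: v_a = √[μ(2/r₂ − 1/a_t)] = 0.76308 km/s.
Second burn Δv₂ = |v₂ − v_a| = 0.5990 km/s.
Δv = Δv₁ + Δv₂ = 0.9424 + 0.5990 = 1.541 km/s.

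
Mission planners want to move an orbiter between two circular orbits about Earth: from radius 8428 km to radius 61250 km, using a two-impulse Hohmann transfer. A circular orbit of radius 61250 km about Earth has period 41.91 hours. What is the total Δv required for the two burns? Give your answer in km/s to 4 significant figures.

From Kepler's third law T² = 4π²r³/μ at r = 61250 km, T = 41.91 hours = 41.91 × 3600 s = 1.50876×10^5 s: μ = 4π²r³/T² = 3.98509×10^5 km³/s².
Semi-major axis of the transfer orbit: a_t = (8428 + 61250)/2 = 34839 km.
At r₁ the circular-orbit speed is v₁ = √(μ/r₁) = 6.8763 km/s.
Transfer-orbit speed at r₁ (vis-viva): v_p = √[μ(2/r₁ − 1/a_t)] = 9.1175 km/s.
First burn Δv₁ = |v_p − v₁| = 2.241 km/s.
Circular speed at r₂: v₂ = √(μ/r₂) = 2.551 km/s.
Transfer-orbit speed at r₂: v_a = √[μ(2/r₂ − 1/a_t)] = 1.255 km/s.
Second burn Δv₂ = |v₂ − v_a| = 1.296 km/s.
Total Δv = Δv₁ + Δv₂ = 3.537 km/s.

Δv = 3.537 km/s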